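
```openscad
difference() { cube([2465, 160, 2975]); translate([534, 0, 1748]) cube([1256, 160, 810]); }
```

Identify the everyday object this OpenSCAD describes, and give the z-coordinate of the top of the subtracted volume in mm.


A wall with a window opening. The window head height is 2558 mm.

A wall with a rectangular opening subtracted — a window. Sill at z = 1748, opening 810 mm tall, so the head is at 1748 + 810 = 2558 mm.


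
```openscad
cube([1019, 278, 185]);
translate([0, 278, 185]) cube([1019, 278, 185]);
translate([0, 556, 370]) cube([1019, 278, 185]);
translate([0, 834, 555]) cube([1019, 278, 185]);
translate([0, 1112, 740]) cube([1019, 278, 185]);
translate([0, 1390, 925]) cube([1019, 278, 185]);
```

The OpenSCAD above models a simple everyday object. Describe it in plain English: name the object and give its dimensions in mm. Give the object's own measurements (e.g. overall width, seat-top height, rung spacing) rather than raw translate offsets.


A straight staircase of 6 solid steps. Each step is 1019 mm wide (x), 278 mm deep (y, the going) and 185 mm tall (the rise). The first step rests on the floor; each subsequent step sits one going further in +y and one rise higher in +z, directly behind and above the previous step with no overlap.


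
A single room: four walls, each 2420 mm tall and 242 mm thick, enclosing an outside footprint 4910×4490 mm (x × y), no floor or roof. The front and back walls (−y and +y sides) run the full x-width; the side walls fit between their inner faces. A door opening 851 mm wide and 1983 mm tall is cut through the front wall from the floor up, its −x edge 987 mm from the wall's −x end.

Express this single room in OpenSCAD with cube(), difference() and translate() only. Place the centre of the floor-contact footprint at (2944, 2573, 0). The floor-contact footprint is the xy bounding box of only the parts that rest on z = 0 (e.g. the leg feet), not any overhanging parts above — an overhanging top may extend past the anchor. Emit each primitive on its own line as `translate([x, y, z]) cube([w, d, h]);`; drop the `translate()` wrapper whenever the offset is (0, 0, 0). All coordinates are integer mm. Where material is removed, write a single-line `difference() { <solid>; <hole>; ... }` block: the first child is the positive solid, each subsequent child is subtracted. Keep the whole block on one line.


difference() { translate([489, 328, 0]) cube([4910, 242, 2420]); translate([1476, 328, 0]) cube([851, 242, 1983]); }
translate([489, 4576, 0]) cube([4910, 242, 2420]);
translate([489, 570, 0]) cube([242, 4006, 2420]);
translate([5157, 570, 0]) cube([242, 4006, 2420]);


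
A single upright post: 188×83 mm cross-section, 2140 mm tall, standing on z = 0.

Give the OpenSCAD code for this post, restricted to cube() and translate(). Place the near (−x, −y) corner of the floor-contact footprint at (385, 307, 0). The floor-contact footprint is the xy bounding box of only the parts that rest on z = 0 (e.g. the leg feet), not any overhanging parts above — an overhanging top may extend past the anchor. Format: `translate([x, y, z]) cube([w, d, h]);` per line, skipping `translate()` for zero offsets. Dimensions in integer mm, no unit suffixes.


translate([385, 307, 0]) cube([188, 83, 2140]);


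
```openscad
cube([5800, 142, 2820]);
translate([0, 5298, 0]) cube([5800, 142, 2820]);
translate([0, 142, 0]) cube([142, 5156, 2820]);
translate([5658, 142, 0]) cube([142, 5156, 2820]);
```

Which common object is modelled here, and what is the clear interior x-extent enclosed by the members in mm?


A house (or room) frame. The interior width is 5516 mm.

Four 2820 mm walls enclosing a rectangle with no floor or roof — a room or house frame. Outside width is 5800 mm and wall thickness is 142 mm, so the interior width is 5800 − 2 × 142 = 5516 mm.


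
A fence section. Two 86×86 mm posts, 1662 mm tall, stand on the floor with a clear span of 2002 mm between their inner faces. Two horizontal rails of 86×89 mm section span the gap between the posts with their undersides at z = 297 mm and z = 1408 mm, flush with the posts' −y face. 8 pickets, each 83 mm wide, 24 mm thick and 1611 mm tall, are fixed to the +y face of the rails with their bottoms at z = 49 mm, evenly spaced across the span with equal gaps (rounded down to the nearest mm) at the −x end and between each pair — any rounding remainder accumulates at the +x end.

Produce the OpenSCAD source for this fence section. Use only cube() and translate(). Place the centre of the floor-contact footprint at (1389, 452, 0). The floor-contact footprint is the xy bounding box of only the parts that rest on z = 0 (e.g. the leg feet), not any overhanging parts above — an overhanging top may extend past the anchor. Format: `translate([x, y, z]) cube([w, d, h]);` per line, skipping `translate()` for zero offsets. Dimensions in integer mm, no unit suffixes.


translate([302, 409, 0]) cube([86, 86, 1662]);
translate([2390, 409, 0]) cube([86, 86, 1662]);
translate([388, 409, 297]) cube([2002, 86, 89]);
translate([388, 409, 1408]) cube([2002, 86, 89]);
translate([536, 495, 49]) cube([83, 24, 1611]);
translate([767, 495, 49]) cube([83, 24, 1611]);
translate([998, 495, 49]) cube([83, 24, 1611]);
translate([1229, 495, 49]) cube([83, 24, 1611]);
translate([1460, 495, 49]) cube([83, 24, 1611]);
translate([1691, 495, 49]) cube([83, 24, 1611]);
translate([1922, 495, 49]) cube([83, 24, 1611]);
translate([2153, 495, 49]) cube([83, 24, 1611]);


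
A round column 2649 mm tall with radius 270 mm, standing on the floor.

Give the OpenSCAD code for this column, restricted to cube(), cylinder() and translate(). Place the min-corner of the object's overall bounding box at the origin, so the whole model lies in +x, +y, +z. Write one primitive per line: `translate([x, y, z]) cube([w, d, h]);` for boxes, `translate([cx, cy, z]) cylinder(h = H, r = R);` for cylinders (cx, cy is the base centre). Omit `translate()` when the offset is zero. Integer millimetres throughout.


translate([270, 270, 0]) cylinder(h = 2649, r = 270);


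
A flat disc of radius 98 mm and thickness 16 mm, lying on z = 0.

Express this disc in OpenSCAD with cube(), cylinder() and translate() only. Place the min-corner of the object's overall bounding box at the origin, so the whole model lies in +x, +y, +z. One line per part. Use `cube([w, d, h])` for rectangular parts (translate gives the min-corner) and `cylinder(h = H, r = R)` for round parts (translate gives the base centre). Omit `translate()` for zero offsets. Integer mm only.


translate([98, 98, 0]) cylinder(h = 16, r = 98);


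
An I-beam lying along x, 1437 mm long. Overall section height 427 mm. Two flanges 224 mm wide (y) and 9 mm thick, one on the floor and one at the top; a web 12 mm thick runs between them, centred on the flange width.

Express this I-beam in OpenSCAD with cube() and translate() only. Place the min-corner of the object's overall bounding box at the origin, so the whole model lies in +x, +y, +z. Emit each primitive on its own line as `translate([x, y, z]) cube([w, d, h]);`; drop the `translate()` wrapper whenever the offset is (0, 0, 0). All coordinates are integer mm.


cube([1437, 224, 9]);
translate([0, 106, 9]) cube([1437, 12, 409]);
translate([0, 0, 418]) cube([1437, 224, 9]);


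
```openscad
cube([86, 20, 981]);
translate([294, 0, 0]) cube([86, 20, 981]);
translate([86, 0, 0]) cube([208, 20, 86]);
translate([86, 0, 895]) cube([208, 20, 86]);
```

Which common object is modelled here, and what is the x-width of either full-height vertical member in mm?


A picture frame. The border width is 86 mm.

Four thin pieces enclosing a rectangular opening — a picture frame. The two full-height stiles are 981 mm tall; the top rail sits at z = 895 and is 86 mm tall, so the border above the opening is 981 − 895 = 86 mm, matching the stile x-width.


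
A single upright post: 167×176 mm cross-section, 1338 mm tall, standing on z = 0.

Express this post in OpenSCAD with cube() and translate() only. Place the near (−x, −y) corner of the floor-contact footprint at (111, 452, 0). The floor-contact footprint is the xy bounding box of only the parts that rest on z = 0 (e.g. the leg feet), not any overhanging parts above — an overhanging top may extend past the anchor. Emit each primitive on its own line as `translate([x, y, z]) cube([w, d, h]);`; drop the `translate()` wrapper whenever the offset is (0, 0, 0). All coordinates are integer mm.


translate([111, 452, 0]) cube([167, 176, 1338]);


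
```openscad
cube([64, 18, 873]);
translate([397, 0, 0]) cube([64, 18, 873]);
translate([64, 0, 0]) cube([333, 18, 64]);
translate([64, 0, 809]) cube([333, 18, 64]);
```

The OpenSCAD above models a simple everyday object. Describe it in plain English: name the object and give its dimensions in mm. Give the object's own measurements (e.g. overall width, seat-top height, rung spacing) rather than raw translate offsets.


A rectangular picture frame lying in the x–z plane (depth along y). The opening is 333 mm wide (x) by 745 mm tall (z), surrounded by a border 64 mm wide on all four sides. The frame is 18 mm deep and is made of two full-height vertical stiles with two horizontal rails fitted between them.


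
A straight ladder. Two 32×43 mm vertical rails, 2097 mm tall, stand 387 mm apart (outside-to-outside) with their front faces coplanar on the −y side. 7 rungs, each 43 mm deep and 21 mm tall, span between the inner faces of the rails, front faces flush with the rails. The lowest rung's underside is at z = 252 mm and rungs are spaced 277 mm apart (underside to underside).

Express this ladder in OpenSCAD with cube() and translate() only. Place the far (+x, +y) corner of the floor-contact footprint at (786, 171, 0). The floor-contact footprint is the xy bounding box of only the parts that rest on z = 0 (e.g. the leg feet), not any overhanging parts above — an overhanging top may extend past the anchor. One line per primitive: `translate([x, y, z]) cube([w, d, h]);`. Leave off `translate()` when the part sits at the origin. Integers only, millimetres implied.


translate([399, 128, 0]) cube([32, 43, 2097]);
translate([754, 128, 0]) cube([32, 43, 2097]);
translate([431, 128, 252]) cube([323, 43, 21]);
translate([431, 128, 529]) cube([323, 43, 21]);
translate([431, 128, 806]) cube([323, 43, 21]);
translate([431, 128, 1083]) cube([323, 43, 21]);
translate([431, 128, 1360]) cube([323, 43, 21]);
translate([431, 128, 1637]) cube([323, 43, 21]);
translate([431, 128, 1914]) cube([323, 43, 21]);


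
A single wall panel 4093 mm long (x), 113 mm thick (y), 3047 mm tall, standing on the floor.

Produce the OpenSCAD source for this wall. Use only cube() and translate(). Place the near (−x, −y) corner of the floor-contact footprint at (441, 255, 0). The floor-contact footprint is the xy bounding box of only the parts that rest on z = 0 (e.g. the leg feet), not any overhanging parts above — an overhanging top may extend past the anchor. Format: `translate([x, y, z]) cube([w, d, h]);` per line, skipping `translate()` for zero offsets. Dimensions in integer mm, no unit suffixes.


translate([441, 255, 0]) cube([4093, 113, 3047]);


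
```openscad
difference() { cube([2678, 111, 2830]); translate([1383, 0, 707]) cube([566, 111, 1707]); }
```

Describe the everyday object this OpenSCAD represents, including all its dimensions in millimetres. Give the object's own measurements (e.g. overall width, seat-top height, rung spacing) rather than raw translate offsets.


A wall 2678 mm long (x), 111 mm thick (y), 2830 mm tall, with a rectangular window opening cut through it. The opening is 566 mm wide and 1707 mm tall; its sill is at z = 707 mm and its near (−x) edge is 1383 mm from the wall's −x end. The opening passes through the full wall thickness.


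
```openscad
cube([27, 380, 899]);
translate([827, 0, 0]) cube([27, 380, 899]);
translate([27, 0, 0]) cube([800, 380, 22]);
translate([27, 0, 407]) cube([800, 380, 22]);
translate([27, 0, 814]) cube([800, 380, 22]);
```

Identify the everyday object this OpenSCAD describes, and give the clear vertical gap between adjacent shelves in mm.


A bookshelf. The clear shelf gap is 385 mm.

Two tall side panels with 3 horizontal boards between them — a bookshelf. The first two shelf undersides are at z = 0 and z = 407; with shelf thickness 22, the clear gap is 407 − 0 − 22 = 385 mm.


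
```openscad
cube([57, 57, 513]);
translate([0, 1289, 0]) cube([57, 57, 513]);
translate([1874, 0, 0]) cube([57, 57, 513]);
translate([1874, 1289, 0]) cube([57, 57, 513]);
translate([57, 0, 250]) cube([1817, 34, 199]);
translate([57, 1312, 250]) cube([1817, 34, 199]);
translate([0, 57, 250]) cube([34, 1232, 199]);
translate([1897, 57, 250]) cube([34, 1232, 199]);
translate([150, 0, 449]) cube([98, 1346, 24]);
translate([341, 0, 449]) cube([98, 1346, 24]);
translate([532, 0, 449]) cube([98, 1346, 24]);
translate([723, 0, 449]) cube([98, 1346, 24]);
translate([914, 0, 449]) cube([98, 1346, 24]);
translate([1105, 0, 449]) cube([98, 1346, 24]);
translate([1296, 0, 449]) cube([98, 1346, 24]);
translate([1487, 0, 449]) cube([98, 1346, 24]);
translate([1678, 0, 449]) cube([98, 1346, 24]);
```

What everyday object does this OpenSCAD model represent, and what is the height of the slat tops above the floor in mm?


A bed frame. The slat-top height is 473 mm.

Four posts, four rails, and a row of slats — a bed frame. Slats sit on the rails at z = 250 + 199 = 449; with slat thickness 24, the top is 473 mm.


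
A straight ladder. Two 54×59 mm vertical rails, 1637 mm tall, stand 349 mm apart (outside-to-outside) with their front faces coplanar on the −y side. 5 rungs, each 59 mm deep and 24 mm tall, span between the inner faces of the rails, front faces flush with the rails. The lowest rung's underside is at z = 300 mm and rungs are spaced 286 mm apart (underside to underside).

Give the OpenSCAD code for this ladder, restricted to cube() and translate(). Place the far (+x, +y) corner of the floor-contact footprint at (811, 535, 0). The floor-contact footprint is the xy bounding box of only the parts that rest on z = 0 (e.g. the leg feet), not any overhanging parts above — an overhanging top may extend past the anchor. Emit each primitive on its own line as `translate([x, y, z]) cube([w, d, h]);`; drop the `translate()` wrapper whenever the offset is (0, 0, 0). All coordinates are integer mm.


translate([462, 476, 0]) cube([54, 59, 1637]);
translate([757, 476, 0]) cube([54, 59, 1637]);
translate([516, 476, 300]) cube([241, 59, 24]);
translate([516, 476, 586]) cube([241, 59, 24]);
translate([516, 476, 872]) cube([241, 59, 24]);
translate([516, 476, 1158]) cube([241, 59, 24]);
translate([516, 476, 1444]) cube([241, 59, 24]);


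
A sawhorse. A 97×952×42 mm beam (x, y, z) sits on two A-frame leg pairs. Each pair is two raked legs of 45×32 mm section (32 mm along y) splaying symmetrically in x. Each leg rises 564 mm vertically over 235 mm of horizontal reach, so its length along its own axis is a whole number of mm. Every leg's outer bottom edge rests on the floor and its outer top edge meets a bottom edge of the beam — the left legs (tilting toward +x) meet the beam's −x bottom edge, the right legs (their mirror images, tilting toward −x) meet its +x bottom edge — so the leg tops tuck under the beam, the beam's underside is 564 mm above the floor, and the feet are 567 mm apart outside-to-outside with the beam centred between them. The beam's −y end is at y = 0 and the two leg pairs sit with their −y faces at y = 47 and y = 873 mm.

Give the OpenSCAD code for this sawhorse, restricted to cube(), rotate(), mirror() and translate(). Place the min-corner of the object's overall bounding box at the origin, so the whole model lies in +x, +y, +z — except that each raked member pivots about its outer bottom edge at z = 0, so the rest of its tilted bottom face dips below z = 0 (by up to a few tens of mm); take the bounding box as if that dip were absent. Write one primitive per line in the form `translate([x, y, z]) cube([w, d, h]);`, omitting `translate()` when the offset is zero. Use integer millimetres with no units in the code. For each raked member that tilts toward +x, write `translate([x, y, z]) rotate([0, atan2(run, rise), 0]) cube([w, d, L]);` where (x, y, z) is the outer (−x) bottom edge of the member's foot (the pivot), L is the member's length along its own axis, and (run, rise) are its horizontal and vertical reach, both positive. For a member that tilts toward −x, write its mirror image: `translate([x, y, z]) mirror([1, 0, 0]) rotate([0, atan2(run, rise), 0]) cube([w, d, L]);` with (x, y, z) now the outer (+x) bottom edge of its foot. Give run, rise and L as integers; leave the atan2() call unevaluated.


translate([235, 0, 564]) cube([97, 952, 42]);
translate([0, 47, 0]) rotate([0, atan2(235, 564), 0]) cube([45, 32, 611]);
translate([567, 47, 0]) mirror([1, 0, 0]) rotate([0, atan2(235, 564), 0]) cube([45, 32, 611]);
translate([0, 873, 0]) rotate([0, atan2(235, 564), 0]) cube([45, 32, 611]);
translate([567, 873, 0]) mirror([1, 0, 0]) rotate([0, atan2(235, 564), 0]) cube([45, 32, 611]);


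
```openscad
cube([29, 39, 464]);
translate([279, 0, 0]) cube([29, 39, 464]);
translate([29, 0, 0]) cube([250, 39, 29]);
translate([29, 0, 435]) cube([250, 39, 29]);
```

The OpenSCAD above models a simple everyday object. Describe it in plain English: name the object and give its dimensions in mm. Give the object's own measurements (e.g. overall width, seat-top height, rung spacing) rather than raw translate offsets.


A rectangular picture frame lying in the x–z plane (depth along y). The opening is 250 mm wide (x) by 406 mm tall (z), surrounded by a border 29 mm wide on all four sides. The frame is 39 mm deep and is made of two full-height vertical stiles with two horizontal rails fitted between them.


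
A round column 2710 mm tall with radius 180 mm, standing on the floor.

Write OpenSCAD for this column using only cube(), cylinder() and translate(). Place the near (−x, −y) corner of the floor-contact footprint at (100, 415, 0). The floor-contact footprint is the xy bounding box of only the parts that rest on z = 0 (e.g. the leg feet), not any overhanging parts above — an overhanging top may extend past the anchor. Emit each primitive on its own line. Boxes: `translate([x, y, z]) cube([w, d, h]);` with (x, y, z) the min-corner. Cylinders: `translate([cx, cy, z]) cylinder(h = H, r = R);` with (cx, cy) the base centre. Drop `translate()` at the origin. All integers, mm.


translate([280, 595, 0]) cylinder(h = 2710, r = 180);


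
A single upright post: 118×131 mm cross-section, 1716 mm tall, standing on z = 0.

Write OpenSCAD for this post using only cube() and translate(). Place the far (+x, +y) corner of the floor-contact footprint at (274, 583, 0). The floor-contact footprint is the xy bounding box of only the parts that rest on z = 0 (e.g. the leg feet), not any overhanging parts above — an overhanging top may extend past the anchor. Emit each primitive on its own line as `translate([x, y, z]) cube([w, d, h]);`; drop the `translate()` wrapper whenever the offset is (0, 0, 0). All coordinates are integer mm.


translate([156, 452, 0]) cube([118, 131, 1716]);


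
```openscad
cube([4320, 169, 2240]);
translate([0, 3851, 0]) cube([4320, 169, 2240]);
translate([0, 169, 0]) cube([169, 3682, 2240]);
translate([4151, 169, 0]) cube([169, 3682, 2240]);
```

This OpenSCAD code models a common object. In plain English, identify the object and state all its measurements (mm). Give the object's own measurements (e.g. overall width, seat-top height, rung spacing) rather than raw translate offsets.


The wall frame of a small rectangular building: four walls, each 2240 mm tall and 169 mm thick, enclosing a footprint 4320 mm (x) by 4020 mm (y) outside-to-outside, with no floor or roof. The front and back walls (the −y and +y sides) span the full width; the two side walls fit between them.


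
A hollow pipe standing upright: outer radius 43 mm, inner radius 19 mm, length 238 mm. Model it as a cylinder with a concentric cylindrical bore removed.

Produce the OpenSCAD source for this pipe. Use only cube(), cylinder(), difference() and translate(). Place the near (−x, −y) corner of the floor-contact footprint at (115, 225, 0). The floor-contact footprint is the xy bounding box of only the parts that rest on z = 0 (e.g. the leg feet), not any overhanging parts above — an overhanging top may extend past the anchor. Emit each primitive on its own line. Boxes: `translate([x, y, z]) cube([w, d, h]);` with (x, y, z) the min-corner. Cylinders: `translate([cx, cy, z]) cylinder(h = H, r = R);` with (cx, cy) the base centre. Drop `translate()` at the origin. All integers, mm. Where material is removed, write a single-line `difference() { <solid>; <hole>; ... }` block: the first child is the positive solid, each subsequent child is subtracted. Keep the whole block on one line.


difference() { translate([158, 268, 0]) cylinder(h = 238, r = 43); translate([158, 268, 0]) cylinder(h = 238, r = 19); }


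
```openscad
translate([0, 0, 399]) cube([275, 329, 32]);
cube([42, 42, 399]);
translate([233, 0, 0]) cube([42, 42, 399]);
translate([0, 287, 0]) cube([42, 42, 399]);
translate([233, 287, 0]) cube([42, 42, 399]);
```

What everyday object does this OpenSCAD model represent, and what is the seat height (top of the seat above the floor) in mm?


A stool. The seat height is 431 mm.

A 275×329×32 slab at z = 399 on four corner posts — a stool. The seat top is 399 + 32 = 431 mm.


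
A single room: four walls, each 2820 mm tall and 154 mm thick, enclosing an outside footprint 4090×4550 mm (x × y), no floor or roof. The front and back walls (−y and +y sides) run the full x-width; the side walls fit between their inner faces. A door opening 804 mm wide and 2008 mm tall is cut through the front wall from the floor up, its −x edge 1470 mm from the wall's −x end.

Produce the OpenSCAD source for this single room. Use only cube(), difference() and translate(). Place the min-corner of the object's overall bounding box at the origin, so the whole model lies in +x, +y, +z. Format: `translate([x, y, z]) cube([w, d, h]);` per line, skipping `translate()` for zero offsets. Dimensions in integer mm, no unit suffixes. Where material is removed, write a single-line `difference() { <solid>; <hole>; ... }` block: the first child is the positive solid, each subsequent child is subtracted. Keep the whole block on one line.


difference() { cube([4090, 154, 2820]); translate([1470, 0, 0]) cube([804, 154, 2008]); }
translate([0, 4396, 0]) cube([4090, 154, 2820]);
translate([0, 154, 0]) cube([154, 4242, 2820]);
translate([3936, 154, 0]) cube([154, 4242, 2820]);


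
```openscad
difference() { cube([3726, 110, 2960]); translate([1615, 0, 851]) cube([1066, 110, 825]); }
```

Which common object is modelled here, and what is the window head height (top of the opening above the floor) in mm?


A wall with a window opening. The window head height is 1676 mm.

A wall with a rectangular opening subtracted — a window. Sill at z = 851, opening 825 mm tall, so the head is at 851 + 825 = 1676 mm.


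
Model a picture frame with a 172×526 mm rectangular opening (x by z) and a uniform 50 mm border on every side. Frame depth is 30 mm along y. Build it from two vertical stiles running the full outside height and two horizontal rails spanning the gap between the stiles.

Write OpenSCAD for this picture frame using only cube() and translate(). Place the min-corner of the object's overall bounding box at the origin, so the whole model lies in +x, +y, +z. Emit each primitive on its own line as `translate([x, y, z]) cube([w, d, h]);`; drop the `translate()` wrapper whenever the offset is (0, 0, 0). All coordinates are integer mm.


cube([50, 30, 626]);
translate([222, 0, 0]) cube([50, 30, 626]);
translate([50, 0, 0]) cube([172, 30, 50]);
translate([50, 0, 576]) cube([172, 30, 50]);


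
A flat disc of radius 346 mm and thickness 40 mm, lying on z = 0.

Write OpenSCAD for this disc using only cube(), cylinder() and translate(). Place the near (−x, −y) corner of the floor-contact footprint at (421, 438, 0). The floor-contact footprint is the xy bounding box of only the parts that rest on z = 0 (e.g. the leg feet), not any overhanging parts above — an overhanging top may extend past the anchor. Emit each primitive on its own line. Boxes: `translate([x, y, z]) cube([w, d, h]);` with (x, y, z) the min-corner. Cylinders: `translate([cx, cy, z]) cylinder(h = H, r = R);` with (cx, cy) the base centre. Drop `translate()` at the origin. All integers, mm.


translate([767, 784, 0]) cylinder(h = 40, r = 346);


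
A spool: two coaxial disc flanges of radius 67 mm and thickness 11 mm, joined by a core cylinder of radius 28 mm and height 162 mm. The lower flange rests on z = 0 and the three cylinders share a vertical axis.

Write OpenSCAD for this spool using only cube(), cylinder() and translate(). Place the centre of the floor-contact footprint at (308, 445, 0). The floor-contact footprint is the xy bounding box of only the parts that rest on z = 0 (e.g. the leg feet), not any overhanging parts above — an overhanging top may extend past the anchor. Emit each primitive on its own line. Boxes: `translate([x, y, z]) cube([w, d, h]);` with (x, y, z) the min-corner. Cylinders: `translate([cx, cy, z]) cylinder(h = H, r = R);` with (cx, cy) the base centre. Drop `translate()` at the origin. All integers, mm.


translate([308, 445, 0]) cylinder(h = 11, r = 67);
translate([308, 445, 11]) cylinder(h = 162, r = 28);
translate([308, 445, 173]) cylinder(h = 11, r = 67);


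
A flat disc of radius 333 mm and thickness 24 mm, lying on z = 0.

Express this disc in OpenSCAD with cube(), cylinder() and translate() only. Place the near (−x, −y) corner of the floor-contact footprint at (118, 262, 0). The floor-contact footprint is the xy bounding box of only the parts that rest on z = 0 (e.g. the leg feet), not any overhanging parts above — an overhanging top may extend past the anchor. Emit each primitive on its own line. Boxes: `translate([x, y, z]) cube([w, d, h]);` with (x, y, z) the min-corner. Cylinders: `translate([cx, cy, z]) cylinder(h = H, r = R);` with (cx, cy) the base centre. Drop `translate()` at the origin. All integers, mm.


translate([451, 595, 0]) cylinder(h = 24, r = 333);


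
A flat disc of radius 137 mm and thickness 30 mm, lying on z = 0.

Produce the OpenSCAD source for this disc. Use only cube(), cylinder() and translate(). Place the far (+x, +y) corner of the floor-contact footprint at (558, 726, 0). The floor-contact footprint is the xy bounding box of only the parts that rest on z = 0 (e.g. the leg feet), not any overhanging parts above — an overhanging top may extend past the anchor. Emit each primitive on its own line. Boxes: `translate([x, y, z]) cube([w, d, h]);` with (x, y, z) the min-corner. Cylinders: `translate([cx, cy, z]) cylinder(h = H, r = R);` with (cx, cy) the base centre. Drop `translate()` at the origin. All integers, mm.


translate([421, 589, 0]) cylinder(h = 30, r = 137);


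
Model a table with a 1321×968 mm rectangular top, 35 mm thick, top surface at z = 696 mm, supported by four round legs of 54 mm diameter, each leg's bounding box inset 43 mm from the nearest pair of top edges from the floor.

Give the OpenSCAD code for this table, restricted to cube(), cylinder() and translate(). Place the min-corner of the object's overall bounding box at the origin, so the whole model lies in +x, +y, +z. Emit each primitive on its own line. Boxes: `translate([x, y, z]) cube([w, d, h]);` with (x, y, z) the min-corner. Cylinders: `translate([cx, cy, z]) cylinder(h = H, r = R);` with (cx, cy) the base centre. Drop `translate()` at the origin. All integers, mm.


translate([0, 0, 661]) cube([1321, 968, 35]);
translate([70, 70, 0]) cylinder(h = 661, r = 27);
translate([1251, 70, 0]) cylinder(h = 661, r = 27);
translate([70, 898, 0]) cylinder(h = 661, r = 27);
translate([1251, 898, 0]) cylinder(h = 661, r = 27);


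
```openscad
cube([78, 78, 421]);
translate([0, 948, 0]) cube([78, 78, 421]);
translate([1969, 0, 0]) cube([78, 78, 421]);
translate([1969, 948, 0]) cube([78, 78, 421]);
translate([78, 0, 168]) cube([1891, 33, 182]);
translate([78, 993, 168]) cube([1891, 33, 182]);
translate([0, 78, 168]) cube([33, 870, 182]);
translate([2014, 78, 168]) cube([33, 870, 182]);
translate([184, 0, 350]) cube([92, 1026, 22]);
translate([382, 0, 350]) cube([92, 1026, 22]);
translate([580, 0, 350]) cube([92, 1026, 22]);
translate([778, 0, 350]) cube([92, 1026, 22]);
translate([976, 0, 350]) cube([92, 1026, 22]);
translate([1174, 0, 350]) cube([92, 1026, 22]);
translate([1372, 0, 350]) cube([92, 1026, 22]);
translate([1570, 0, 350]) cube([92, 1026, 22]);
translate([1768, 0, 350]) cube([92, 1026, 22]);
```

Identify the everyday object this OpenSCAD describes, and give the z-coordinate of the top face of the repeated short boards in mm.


A bed frame. The slat-top height is 372 mm.

Four posts, four rails, and a row of slats — a bed frame. Slats sit on the rails at z = 168 + 182 = 350; with slat thickness 22, the top is 372 mm.


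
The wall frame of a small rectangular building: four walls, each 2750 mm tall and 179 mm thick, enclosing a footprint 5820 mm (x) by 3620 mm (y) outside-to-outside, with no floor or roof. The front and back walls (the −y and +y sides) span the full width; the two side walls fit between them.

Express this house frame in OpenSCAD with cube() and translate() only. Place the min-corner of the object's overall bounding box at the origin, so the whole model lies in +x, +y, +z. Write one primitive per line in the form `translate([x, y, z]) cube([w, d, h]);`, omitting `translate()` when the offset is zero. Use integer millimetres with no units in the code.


cube([5820, 179, 2750]);
translate([0, 3441, 0]) cube([5820, 179, 2750]);
translate([0, 179, 0]) cube([179, 3262, 2750]);
translate([5641, 179, 0]) cube([179, 3262, 2750]);


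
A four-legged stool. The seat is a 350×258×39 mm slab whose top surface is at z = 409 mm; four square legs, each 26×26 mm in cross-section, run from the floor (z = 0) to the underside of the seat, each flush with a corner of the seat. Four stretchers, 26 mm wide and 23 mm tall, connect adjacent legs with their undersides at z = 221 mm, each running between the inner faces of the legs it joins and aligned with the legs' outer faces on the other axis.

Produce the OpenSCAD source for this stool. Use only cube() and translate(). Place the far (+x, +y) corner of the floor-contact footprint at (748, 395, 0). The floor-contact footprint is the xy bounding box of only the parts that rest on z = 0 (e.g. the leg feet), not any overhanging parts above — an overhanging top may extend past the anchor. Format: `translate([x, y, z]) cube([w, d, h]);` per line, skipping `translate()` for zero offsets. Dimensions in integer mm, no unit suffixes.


translate([398, 137, 370]) cube([350, 258, 39]);
translate([398, 137, 0]) cube([26, 26, 370]);
translate([722, 137, 0]) cube([26, 26, 370]);
translate([398, 369, 0]) cube([26, 26, 370]);
translate([722, 369, 0]) cube([26, 26, 370]);
translate([424, 137, 221]) cube([298, 26, 23]);
translate([424, 369, 221]) cube([298, 26, 23]);
translate([398, 163, 221]) cube([26, 206, 23]);
translate([722, 163, 221]) cube([26, 206, 23]);


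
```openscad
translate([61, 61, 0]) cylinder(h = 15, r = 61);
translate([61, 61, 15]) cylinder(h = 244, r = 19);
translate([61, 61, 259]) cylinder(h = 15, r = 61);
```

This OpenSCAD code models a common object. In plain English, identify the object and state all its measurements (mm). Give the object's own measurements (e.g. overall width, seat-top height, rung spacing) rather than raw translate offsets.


A spool: two coaxial disc flanges of radius 61 mm and thickness 15 mm, joined by a core cylinder of radius 19 mm and height 244 mm. The lower flange rests on z = 0 and the three cylinders share a vertical axis.


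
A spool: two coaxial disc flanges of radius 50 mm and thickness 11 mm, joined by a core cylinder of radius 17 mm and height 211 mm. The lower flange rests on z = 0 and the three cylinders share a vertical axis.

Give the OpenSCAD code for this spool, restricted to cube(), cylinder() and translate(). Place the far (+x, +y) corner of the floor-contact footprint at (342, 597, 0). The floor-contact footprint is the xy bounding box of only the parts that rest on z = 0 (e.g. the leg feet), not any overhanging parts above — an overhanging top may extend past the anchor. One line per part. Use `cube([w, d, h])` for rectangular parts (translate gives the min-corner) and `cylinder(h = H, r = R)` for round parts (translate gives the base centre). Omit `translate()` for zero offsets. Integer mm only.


translate([292, 547, 0]) cylinder(h = 11, r = 50);
translate([292, 547, 11]) cylinder(h = 211, r = 17);
translate([292, 547, 222]) cylinder(h = 11, r = 50);


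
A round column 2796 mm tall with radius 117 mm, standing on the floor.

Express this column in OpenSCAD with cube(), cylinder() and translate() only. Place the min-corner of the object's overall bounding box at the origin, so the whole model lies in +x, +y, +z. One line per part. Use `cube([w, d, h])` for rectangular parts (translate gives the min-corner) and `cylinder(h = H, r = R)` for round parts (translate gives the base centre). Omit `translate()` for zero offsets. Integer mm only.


translate([117, 117, 0]) cylinder(h = 2796, r = 117);


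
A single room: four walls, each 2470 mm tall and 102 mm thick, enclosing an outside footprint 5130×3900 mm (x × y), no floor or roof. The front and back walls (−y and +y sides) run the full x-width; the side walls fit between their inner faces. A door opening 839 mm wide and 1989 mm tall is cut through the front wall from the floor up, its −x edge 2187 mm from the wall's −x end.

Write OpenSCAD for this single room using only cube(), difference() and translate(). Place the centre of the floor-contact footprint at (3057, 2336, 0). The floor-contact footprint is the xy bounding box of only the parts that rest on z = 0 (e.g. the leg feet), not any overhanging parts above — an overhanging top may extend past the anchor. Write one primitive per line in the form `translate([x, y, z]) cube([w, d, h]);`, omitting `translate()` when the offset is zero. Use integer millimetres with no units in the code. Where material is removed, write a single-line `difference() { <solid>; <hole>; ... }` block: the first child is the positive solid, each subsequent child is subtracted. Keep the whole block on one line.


difference() { translate([492, 386, 0]) cube([5130, 102, 2470]); translate([2679, 386, 0]) cube([839, 102, 1989]); }
translate([492, 4184, 0]) cube([5130, 102, 2470]);
translate([492, 488, 0]) cube([102, 3696, 2470]);
translate([5520, 488, 0]) cube([102, 3696, 2470]);


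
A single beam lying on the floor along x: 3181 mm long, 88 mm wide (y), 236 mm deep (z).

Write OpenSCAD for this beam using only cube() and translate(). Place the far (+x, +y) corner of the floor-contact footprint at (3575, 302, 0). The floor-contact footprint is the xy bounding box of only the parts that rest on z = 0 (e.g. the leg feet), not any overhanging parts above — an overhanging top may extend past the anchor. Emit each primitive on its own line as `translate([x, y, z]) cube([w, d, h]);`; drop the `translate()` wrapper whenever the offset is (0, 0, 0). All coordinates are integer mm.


translate([394, 214, 0]) cube([3181, 88, 236]);


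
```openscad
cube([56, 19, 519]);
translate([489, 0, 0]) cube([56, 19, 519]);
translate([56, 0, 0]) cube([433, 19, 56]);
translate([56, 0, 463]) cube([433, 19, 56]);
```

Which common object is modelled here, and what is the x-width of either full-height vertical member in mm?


A picture frame. The border width is 56 mm.

Four thin pieces enclosing a rectangular opening — a picture frame. The two full-height stiles are 519 mm tall; the top rail sits at z = 463 and is 56 mm tall, so the border above the opening is 519 − 463 = 56 mm, matching the stile x-width.


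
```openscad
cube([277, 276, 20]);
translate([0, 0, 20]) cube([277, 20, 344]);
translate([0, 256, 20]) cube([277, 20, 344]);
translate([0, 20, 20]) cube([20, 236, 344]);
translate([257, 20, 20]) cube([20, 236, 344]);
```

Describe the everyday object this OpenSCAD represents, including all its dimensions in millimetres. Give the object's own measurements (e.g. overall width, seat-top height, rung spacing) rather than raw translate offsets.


An open-topped rectangular box: outside dimensions 277×276×364 mm, with a uniform wall and base thickness of 20 mm. The base is a full 277×276 slab on the floor; four walls sit on top of the base. The front and back walls (the −y and +y sides) span the full width; the two side walls fit between them.


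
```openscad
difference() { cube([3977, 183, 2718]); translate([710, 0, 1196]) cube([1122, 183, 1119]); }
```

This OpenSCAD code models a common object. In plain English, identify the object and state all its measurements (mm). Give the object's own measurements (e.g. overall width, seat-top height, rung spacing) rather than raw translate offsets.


A wall 3977 mm long (x), 183 mm thick (y), 2718 mm tall, with a rectangular window opening cut through it. The opening is 1122 mm wide and 1119 mm tall; its sill is at z = 1196 mm and its near (−x) edge is 710 mm from the wall's −x end. The opening passes through the full wall thickness.


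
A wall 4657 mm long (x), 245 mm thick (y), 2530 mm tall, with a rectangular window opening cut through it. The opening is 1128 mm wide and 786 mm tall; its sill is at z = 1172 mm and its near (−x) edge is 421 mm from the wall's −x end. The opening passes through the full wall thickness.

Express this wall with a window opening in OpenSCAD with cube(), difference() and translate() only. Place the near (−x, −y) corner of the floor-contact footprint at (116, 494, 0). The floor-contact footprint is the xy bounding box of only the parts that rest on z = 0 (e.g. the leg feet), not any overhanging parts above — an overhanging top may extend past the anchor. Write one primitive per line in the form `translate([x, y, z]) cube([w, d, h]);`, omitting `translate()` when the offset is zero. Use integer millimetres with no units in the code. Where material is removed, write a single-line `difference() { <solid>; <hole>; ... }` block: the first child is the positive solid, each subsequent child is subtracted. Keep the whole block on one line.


difference() { translate([116, 494, 0]) cube([4657, 245, 2530]); translate([537, 494, 1172]) cube([1128, 245, 786]); }


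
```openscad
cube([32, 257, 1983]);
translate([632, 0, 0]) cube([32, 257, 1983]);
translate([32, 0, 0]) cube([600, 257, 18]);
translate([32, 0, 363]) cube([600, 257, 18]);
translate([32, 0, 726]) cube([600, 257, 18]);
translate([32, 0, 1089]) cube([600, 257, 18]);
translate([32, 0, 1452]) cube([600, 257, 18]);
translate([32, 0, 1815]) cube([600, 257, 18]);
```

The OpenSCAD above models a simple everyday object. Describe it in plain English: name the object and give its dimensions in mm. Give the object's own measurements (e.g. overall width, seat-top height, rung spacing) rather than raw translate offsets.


An open bookshelf. Two side panels, each 32 mm thick, 257 mm deep and 1983 mm tall, stand 664 mm apart (outside-to-outside). Between them sit 6 shelves, each 18 mm thick and 257 mm deep, spanning the full gap between the sides. The bottom shelf rests on the floor (its underside at z = 0) and the clear gap between one shelf's top and the next shelf's underside is 345 mm.


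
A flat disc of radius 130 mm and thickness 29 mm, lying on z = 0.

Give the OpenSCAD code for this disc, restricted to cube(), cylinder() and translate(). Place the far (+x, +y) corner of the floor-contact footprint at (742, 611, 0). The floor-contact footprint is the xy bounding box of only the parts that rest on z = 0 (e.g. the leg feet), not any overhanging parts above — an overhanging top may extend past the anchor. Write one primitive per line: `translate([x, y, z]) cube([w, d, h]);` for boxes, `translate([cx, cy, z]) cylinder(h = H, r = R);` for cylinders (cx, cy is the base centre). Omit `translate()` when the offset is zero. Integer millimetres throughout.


translate([612, 481, 0]) cylinder(h = 29, r = 130);
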